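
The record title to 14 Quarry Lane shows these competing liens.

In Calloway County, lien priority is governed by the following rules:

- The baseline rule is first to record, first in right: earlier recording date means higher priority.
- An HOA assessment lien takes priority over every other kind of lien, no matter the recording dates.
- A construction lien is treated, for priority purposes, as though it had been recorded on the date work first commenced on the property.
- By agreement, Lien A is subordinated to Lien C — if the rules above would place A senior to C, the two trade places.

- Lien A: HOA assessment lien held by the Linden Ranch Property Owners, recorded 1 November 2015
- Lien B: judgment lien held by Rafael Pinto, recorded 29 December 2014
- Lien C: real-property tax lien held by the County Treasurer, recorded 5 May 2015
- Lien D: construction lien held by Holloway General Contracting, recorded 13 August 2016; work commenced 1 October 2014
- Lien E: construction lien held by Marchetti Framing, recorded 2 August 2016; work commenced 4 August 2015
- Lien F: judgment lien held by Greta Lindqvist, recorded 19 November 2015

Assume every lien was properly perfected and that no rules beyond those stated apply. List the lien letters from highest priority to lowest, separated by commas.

C, D, B, A, E, F

Effective dates: D relates back to 1 October 2014 (work commenced); E's effective date is 4 August 2015, when work began.
A is an HOA assessment lien, so it outranks all other liens regardless of date.
The other liens, earliest effective date first: D (1 October 2014), B (29 December 2014), C (5 May 2015), E (4 August 2015), F (19 November 2015).
Because A would otherwise rank above C, the subordination swaps them.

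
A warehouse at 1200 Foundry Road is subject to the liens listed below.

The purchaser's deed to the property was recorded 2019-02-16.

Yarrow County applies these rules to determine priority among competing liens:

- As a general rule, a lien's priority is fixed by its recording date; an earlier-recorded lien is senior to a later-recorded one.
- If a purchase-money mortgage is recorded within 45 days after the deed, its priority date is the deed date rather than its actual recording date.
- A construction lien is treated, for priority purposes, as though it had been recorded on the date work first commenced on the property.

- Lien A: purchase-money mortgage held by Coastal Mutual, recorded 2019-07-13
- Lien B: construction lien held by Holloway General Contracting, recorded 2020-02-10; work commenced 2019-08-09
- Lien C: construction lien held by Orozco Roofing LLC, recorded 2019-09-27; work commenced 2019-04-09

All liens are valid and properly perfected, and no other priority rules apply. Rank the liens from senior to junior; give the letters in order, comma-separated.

Adjusting effective dates: A was recorded 147 days after the deed, outside the 45-day window, so it keeps its recording date; B is treated as recorded 2019-08-09, the work-commencement date; C relates back to 2019-04-09 (work commenced).
By effective date, earliest first: C (2019-04-09), A (2019-07-13), B (2019-08-09).

C, A, B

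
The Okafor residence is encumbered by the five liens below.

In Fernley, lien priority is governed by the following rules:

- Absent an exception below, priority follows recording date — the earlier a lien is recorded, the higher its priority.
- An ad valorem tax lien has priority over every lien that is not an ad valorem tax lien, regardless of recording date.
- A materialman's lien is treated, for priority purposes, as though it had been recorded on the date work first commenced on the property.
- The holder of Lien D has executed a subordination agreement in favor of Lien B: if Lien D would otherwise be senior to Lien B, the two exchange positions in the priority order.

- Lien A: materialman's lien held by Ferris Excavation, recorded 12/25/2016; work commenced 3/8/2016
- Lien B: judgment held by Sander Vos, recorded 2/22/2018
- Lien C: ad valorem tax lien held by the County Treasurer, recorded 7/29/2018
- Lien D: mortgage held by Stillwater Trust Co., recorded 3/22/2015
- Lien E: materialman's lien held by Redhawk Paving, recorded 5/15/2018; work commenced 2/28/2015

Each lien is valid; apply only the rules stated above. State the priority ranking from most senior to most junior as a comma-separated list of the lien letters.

C, E, B, A, D

Effective dates after the stated exceptions: A relates back to 3/8/2016 (work commenced); E is treated as recorded 2/28/2015, the work-commencement date.
C, as an ad valorem tax lien, has superpriority and ranks first.
Remaining liens by effective date: E (2/28/2015), D (3/22/2015), A (3/8/2016), B (2/22/2018).
Because D would otherwise rank above B, the subordination swaps them.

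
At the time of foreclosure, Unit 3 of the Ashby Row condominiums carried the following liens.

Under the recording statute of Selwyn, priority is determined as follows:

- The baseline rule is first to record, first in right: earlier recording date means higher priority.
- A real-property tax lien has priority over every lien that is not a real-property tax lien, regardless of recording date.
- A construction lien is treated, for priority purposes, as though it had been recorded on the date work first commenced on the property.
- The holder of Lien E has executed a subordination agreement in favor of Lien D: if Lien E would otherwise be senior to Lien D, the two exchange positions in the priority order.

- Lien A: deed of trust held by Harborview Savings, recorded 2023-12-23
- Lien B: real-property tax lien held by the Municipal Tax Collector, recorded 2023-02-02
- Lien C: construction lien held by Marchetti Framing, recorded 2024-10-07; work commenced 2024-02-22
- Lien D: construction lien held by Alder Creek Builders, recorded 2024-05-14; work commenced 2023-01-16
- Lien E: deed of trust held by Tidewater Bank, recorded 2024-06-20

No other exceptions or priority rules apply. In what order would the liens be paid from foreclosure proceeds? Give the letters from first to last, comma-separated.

Adjusting effective dates: C is treated as recorded 2024-02-22, the work-commencement date; D's effective date is 2023-01-16, when work began.
B, as a real-property tax lien, has superpriority and ranks first.
Remaining liens by effective date: D (2023-01-16), A (2023-12-23), C (2024-02-22), E (2024-06-20).
Since E is not senior to D, the subordination leaves the order unchanged.

B, D, A, C, E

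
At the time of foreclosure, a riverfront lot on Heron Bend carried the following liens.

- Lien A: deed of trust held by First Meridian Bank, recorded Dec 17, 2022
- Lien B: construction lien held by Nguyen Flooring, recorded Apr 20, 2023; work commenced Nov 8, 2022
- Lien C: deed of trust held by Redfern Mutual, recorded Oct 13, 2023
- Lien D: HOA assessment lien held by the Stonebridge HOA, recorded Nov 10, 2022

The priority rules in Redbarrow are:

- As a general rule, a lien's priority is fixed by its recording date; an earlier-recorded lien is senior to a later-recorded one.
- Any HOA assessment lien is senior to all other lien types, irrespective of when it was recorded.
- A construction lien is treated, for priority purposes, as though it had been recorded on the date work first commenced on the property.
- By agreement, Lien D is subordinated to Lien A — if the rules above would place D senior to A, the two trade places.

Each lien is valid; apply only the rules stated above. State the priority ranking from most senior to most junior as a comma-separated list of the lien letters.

A, B, D, C

Adjusting effective dates: B relates back to Nov 8, 2022 (work commenced).
D is an HOA assessment lien, so it outranks all other liens regardless of date.
Remaining liens by effective date: B (Nov 8, 2022), A (Dec 17, 2022), C (Oct 13, 2023).
The subordination applies — D was senior to A — so D and A swap.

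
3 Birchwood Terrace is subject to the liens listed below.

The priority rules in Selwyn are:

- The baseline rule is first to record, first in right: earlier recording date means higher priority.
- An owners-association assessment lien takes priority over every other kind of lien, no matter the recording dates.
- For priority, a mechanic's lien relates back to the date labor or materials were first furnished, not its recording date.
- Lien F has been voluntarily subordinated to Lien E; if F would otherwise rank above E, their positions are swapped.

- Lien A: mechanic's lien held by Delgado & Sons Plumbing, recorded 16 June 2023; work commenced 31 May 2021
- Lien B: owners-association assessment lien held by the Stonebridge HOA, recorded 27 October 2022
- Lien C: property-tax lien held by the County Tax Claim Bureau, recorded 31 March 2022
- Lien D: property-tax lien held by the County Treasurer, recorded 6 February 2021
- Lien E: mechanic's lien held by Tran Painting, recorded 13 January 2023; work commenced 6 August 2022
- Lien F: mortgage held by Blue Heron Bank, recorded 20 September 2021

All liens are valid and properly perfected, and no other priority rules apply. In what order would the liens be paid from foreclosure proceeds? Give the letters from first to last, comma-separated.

Adjusting effective dates: A is treated as recorded 31 May 2021, the work-commencement date; E relates back to 6 August 2022 (work commenced).
As an owners-association assessment lien, B is senior to every other lien.
Among the remaining liens, by effective date: D (6 February 2021), A (31 May 2021), F (20 September 2021), C (31 March 2022), E (6 August 2022).
F would otherwise be senior to E, so under the subordination agreement F and E exchange positions.

B, D, A, E, C, F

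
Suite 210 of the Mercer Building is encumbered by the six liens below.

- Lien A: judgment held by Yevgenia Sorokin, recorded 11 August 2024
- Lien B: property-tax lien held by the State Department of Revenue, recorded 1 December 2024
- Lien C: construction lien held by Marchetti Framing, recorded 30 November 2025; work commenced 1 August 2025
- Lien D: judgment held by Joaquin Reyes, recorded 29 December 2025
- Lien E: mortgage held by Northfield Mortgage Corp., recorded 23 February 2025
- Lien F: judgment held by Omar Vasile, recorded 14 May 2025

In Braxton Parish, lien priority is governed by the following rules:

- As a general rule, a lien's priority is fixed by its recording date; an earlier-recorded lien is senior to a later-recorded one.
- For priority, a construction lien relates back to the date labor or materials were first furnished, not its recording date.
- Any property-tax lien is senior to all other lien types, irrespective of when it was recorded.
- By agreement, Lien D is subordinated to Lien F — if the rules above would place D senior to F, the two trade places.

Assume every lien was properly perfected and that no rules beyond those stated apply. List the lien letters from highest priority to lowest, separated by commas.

First, effective dates: C is treated as recorded 1 August 2025, the work-commencement date.
B is a property-tax lien, so it outranks all other liens regardless of date.
The other liens, earliest effective date first: A (11 August 2024), E (23 February 2025), F (14 May 2025), C (1 August 2025), D (29 December 2025).
D already ranks below F; the subordination has no effect.

B, A, E, F, C, D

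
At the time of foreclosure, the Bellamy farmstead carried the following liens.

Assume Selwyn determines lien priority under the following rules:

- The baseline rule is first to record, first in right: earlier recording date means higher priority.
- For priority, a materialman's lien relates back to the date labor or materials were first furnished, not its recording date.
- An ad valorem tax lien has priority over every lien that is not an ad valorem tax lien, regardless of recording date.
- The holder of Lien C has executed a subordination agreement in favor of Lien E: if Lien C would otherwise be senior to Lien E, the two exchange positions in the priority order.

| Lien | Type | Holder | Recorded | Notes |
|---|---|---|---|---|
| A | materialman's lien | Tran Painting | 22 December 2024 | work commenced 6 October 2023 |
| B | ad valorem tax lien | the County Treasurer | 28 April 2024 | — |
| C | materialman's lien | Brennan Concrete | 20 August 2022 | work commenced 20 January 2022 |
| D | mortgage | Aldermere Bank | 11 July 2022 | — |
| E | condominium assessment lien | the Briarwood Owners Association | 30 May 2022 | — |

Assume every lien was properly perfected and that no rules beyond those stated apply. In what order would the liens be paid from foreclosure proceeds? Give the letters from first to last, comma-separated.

B, E, C, D, A

Adjusting effective dates: A relates back to 6 October 2023 (work commenced); C's effective date is 20 January 2022, when work began.
B is an ad valorem tax lien, so it outranks all other liens regardless of date.
Ordering the rest by effective date: C (20 January 2022), E (30 May 2022), D (11 July 2022), A (6 October 2023).
The subordination applies — C was senior to E — so C and E swap.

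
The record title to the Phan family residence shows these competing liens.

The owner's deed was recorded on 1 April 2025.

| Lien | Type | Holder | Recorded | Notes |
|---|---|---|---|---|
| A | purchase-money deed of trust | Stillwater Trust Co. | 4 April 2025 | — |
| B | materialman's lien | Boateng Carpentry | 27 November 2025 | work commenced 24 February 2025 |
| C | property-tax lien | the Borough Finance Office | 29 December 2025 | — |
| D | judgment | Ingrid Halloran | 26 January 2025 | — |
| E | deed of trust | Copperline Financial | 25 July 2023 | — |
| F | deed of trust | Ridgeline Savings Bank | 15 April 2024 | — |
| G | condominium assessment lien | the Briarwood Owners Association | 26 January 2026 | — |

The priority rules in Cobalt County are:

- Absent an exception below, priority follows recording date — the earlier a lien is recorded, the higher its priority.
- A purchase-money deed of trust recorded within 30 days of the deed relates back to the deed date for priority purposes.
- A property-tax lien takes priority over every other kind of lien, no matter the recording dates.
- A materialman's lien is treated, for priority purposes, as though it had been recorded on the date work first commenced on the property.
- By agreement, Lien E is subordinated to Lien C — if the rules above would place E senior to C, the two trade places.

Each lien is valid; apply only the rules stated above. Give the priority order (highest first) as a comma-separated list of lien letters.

Effective dates: A's effective date is the deed date, 1 April 2025; B relates back to 24 February 2025 (work commenced).
C is a property-tax lien, so it outranks all other liens regardless of date.
Ordering the rest by effective date: E (25 July 2023), F (15 April 2024), D (26 January 2025), B (24 February 2025), A (1 April 2025), G (26 January 2026).
Since E is not senior to C, the subordination leaves the order unchanged.

C, E, F, D, B, A, G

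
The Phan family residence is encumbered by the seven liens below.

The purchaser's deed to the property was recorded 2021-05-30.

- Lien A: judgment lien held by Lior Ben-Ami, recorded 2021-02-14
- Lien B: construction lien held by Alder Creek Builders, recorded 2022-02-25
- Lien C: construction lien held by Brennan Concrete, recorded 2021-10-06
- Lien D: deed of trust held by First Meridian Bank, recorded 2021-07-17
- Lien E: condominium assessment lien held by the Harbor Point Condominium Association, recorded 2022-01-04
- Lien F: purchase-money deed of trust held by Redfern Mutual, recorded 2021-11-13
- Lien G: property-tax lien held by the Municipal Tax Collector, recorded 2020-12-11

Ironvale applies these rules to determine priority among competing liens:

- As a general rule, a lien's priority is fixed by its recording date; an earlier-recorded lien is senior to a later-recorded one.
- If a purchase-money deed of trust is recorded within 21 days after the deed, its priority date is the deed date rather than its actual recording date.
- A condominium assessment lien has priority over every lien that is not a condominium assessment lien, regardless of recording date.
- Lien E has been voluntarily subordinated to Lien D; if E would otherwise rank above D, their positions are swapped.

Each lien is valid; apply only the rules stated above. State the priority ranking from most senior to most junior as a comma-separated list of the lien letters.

D, G, A, E, C, F, B

Adjusting effective dates: F was recorded 167 days after the deed, outside the 21-day window, so it keeps its recording date.
E is a condominium assessment lien, so it outranks all other liens regardless of date.
The other liens, earliest effective date first: G (2020-12-11), A (2021-02-14), D (2021-07-17), C (2021-10-06), F (2021-11-13), B (2022-02-25).
E is senior to D before the subordination, so the two trade places.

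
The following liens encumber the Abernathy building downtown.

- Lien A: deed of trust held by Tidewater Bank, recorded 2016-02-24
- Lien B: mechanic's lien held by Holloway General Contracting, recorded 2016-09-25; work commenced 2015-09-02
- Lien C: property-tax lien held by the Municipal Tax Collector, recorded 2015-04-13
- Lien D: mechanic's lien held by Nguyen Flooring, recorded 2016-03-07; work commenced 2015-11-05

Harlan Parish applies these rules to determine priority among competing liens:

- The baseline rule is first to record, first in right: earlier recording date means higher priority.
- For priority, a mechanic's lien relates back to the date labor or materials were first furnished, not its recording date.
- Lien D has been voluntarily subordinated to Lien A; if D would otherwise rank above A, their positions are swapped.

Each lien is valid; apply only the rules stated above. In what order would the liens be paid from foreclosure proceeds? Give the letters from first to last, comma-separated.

First, effective dates: B is treated as recorded 2015-09-02, the work-commencement date; D is treated as recorded 2015-11-05, the work-commencement date.
Ordering by effective date: C (2015-04-13), B (2015-09-02), D (2015-11-05), A (2016-02-24).
Because D would otherwise rank above A, the subordination swaps them.

C, B, A, D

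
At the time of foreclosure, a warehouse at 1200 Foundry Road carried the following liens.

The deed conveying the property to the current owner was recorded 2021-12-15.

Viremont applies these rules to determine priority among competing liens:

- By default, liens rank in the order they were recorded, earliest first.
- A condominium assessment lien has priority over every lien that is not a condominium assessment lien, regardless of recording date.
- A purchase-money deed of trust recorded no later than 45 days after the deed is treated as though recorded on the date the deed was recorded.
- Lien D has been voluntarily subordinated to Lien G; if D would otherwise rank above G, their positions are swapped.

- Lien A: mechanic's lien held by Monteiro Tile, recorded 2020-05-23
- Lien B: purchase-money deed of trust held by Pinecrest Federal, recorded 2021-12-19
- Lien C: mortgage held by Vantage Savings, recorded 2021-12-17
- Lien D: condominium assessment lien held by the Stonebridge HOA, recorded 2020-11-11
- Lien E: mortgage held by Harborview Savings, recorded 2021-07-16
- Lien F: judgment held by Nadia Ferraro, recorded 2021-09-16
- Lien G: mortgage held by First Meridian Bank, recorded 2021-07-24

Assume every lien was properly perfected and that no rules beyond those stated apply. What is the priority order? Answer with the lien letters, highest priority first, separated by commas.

Adjusting effective dates: B relates back to the deed date 2021-12-15.
D, as a condominium assessment lien, has superpriority and ranks first.
The other liens, earliest effective date first: A (2020-05-23), E (2021-07-16), G (2021-07-24), F (2021-09-16), B (2021-12-15), C (2021-12-17).
D would otherwise be senior to G, so under the subordination agreement D and G exchange positions.

G, A, E, D, F, B, C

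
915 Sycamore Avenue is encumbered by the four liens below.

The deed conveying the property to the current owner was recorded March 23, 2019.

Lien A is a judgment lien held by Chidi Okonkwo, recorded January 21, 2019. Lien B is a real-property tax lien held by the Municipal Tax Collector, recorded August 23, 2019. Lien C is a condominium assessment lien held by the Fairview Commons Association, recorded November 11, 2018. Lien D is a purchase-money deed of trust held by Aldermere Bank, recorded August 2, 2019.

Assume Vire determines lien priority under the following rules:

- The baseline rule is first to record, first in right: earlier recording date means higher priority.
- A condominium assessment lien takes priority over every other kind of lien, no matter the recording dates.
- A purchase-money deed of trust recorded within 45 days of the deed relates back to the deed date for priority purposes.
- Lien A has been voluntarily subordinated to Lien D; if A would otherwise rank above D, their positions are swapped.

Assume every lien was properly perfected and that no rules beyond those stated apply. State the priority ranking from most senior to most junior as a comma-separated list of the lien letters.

Effective dates after the stated exceptions: D was recorded 132 days after the deed — beyond 45 days — so no relation-back applies.
C is a condominium assessment lien and takes priority over every other lien.
Among the remaining liens, by effective date: A (January 21, 2019), D (August 2, 2019), B (August 23, 2019).
Because A would otherwise rank above D, the subordination swaps them.

C, D, A, B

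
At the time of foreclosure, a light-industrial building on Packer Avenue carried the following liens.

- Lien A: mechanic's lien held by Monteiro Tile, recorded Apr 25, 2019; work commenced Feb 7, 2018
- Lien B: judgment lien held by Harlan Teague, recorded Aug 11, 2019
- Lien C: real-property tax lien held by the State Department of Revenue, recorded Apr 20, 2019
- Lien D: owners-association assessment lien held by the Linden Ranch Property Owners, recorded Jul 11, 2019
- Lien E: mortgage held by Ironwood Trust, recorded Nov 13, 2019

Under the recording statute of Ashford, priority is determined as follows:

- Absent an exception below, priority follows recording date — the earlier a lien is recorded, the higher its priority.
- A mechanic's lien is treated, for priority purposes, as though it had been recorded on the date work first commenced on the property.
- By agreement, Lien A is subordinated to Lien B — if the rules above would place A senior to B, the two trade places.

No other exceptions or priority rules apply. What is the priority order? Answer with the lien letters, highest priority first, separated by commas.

Effective dates: A is treated as recorded Feb 7, 2018, the work-commencement date.
Ordering by effective date: A (Feb 7, 2018), C (Apr 20, 2019), D (Jul 11, 2019), B (Aug 11, 2019), E (Nov 13, 2019).
Because A would otherwise rank above B, the subordination swaps them.

B, C, D, A, E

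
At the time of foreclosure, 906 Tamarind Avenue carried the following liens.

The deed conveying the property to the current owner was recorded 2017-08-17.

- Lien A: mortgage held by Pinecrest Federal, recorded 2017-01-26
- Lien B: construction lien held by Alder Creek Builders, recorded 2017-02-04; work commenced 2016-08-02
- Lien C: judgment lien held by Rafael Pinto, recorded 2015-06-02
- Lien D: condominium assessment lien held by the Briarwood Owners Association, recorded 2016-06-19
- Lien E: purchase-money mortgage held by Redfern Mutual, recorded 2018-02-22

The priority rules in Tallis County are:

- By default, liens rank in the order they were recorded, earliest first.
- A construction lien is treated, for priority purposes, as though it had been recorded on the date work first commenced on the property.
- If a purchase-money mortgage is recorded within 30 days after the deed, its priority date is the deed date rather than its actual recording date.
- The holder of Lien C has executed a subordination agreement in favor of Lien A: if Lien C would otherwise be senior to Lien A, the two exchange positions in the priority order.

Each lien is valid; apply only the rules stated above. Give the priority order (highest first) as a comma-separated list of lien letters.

First, effective dates: B is treated as recorded 2016-08-02, the work-commencement date; E was recorded 189 days after the deed, outside the 30-day window, so it keeps its recording date.
Ordering by effective date: C (2015-06-02), D (2016-06-19), B (2016-08-02), A (2017-01-26), E (2018-02-22).
C is senior to A before the subordination, so the two trade places.

A, D, B, C, E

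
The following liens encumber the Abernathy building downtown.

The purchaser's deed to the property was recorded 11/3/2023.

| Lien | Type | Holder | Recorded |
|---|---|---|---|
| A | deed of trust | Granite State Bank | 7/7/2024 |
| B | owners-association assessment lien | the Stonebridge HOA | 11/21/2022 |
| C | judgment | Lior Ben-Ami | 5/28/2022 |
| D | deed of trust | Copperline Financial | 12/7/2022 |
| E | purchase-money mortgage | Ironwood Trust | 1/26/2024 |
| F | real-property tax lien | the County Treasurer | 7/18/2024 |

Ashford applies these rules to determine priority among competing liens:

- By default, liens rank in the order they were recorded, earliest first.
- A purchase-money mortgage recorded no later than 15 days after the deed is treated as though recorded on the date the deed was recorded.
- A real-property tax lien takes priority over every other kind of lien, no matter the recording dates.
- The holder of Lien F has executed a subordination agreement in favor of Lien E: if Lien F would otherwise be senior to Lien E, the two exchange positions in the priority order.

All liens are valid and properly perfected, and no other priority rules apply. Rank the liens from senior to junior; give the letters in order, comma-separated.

Effective dates: E was recorded 84 days after the deed, outside the 15-day window, so it keeps its recording date.
F is a real-property tax lien and takes priority over every other lien.
Among the remaining liens, by effective date: C (5/28/2022), B (11/21/2022), D (12/7/2022), E (1/26/2024), A (7/7/2024).
The subordination applies — F was senior to E — so F and E swap.

E, C, B, D, F, A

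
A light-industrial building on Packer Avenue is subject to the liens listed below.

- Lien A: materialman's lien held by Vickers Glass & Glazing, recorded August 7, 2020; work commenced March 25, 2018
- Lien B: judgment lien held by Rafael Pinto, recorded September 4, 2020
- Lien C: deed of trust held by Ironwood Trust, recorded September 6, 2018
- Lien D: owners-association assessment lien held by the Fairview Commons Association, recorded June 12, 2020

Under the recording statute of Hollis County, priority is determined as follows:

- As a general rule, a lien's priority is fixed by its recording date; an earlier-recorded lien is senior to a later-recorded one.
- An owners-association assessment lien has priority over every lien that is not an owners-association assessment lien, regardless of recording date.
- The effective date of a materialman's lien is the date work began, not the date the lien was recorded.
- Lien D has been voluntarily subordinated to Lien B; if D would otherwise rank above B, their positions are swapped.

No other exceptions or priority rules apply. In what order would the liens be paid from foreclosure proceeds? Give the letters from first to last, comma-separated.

First, effective dates: A is treated as recorded March 25, 2018, the work-commencement date.
D is an owners-association assessment lien and takes priority over every other lien.
Ordering the rest by effective date: A (March 25, 2018), C (September 6, 2018), B (September 4, 2020).
D would otherwise be senior to B, so under the subordination agreement D and B exchange positions.

B, A, C, D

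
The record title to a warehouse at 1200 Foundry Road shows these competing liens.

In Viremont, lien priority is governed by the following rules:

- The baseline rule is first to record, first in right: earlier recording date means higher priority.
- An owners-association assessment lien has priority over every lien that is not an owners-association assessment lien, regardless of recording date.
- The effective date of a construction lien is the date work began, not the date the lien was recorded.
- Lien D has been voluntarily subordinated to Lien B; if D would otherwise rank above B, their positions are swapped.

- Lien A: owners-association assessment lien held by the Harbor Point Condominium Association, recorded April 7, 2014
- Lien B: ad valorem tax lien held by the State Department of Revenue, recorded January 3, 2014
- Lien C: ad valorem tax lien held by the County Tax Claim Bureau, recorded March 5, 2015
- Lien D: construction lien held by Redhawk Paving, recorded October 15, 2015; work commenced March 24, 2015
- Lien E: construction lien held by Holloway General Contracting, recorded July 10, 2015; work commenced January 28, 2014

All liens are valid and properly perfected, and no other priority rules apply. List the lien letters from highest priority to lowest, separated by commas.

A, B, E, C, D

Effective dates: D's effective date is March 24, 2015, when work began; E's effective date is January 28, 2014, when work began.
As an owners-association assessment lien, A is senior to every other lien.
The other liens, earliest effective date first: B (January 3, 2014), E (January 28, 2014), C (March 5, 2015), D (March 24, 2015).
D is already junior to B, so the subordination agreement changes nothing.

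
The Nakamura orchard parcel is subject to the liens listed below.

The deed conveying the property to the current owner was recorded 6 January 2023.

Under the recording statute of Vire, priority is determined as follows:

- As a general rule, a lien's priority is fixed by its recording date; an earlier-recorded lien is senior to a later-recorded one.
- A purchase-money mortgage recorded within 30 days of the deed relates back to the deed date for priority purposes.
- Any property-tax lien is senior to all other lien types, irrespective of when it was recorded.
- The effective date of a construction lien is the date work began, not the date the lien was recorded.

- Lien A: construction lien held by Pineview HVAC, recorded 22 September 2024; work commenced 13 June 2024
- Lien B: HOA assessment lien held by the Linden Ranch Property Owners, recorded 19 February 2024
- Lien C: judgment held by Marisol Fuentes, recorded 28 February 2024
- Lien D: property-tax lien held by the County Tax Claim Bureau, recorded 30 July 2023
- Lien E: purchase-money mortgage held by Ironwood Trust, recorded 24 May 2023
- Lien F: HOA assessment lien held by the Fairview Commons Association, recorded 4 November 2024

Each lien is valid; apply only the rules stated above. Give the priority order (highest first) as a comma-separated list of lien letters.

Effective dates after the stated exceptions: A's effective date is 13 June 2024, when work began; E missed the 30-day window (138 days after the deed), so its recording date stands.
D, as a property-tax lien, has superpriority and ranks first.
Ordering the rest by effective date: E (24 May 2023), B (19 February 2024), C (28 February 2024), A (13 June 2024), F (4 November 2024).

D, E, B, C, A, F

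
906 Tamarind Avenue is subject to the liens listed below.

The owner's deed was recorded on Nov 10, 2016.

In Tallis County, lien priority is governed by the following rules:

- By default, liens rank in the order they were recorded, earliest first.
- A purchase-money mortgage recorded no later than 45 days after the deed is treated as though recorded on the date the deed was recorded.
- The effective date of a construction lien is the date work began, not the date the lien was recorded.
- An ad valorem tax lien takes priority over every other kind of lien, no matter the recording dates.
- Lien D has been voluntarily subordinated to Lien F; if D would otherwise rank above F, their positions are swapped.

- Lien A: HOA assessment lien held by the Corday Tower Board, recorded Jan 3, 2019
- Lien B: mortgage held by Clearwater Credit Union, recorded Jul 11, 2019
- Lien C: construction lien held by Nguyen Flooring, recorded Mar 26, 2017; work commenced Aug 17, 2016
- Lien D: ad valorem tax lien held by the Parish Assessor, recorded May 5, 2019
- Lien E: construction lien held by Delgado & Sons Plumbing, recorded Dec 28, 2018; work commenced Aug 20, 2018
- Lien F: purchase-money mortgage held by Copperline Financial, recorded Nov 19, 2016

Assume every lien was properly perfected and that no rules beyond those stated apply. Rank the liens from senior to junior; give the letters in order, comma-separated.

F, C, D, E, A, B

First, effective dates: C relates back to Aug 17, 2016 (work commenced); E relates back to Aug 20, 2018 (work commenced); F was recorded within the 45-day window, so its effective date is the deed date Nov 10, 2016.
D is an ad valorem tax lien and takes priority over every other lien.
The other liens, earliest effective date first: C (Aug 17, 2016), F (Nov 10, 2016), E (Aug 20, 2018), A (Jan 3, 2019), B (Jul 11, 2019).
D is senior to F before the subordination, so the two trade places.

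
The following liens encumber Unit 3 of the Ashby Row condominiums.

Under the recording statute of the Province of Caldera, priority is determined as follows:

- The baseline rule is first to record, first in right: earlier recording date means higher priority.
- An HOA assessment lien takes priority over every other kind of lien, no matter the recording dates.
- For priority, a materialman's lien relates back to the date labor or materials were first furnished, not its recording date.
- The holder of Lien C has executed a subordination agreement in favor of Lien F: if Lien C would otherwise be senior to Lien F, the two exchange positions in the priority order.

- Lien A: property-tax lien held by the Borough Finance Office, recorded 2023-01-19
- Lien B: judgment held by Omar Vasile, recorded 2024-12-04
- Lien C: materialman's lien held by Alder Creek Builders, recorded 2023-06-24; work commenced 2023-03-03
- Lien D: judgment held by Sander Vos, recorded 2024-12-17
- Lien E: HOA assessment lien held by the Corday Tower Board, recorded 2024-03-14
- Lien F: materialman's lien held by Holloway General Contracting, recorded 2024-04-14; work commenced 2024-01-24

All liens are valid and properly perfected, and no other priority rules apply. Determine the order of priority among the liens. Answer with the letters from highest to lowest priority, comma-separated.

Adjusting effective dates: C is treated as recorded 2023-03-03, the work-commencement date; F is treated as recorded 2024-01-24, the work-commencement date.
E is an HOA assessment lien and takes priority over every other lien.
The other liens, earliest effective date first: A (2023-01-19), C (2023-03-03), F (2024-01-24), B (2024-12-04), D (2024-12-17).
C is senior to F before the subordination, so the two trade places.

E, A, F, C, B, D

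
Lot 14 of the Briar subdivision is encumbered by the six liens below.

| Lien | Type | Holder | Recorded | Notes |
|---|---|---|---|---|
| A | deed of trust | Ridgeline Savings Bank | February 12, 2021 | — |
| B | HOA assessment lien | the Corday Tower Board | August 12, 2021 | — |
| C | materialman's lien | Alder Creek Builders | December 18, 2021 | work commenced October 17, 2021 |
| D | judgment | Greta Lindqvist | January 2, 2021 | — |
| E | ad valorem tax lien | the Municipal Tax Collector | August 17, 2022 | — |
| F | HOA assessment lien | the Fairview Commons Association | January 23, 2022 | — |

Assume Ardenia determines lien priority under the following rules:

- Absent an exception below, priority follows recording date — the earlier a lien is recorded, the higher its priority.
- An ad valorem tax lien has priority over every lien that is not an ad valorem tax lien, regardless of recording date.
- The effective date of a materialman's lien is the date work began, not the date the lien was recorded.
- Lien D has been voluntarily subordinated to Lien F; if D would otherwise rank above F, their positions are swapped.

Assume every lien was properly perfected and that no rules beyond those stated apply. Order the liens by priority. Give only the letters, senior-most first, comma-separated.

E, F, A, B, C, D

Effective dates after the stated exceptions: C relates back to October 17, 2021 (work commenced).
As an ad valorem tax lien, E is senior to every other lien.
The other liens, earliest effective date first: D (January 2, 2021), A (February 12, 2021), B (August 12, 2021), C (October 17, 2021), F (January 23, 2022).
D is senior to F before the subordination, so the two trade places.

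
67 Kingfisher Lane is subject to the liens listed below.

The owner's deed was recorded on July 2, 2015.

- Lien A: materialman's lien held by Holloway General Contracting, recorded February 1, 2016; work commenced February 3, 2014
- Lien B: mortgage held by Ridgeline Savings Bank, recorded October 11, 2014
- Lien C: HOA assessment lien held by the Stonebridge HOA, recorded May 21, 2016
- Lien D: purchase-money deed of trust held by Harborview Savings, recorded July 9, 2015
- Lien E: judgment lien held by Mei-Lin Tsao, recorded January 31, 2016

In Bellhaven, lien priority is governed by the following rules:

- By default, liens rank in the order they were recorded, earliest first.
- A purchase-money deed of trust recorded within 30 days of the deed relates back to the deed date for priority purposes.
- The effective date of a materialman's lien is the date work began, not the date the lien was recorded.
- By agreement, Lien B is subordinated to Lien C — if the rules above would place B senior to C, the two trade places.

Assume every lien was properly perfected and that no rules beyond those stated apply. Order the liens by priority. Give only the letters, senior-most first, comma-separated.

Effective dates after the stated exceptions: A's effective date is February 3, 2014, when work began; D's effective date is the deed date, July 2, 2015.
By effective date, earliest first: A (February 3, 2014), B (October 11, 2014), D (July 2, 2015), E (January 31, 2016), C (May 21, 2016).
The subordination applies — B was senior to C — so B and C swap.

A, C, D, E, B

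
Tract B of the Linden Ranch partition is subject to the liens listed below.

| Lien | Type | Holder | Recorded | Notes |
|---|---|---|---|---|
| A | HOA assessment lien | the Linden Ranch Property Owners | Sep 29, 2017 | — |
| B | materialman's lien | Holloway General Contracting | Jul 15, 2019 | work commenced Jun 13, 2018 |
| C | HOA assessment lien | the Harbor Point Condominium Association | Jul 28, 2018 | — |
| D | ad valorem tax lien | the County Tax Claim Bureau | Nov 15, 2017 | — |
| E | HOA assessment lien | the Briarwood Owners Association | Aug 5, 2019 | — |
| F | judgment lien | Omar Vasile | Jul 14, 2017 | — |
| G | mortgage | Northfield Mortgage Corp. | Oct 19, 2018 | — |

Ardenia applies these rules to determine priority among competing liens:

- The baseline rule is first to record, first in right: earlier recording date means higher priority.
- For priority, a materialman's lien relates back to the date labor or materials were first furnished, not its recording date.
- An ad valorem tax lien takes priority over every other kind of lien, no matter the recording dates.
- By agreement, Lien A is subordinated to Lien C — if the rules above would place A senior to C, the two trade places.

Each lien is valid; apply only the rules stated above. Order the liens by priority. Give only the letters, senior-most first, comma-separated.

D, F, C, B, A, G, E

First, effective dates: B is treated as recorded Jun 13, 2018, the work-commencement date.
D, as an ad valorem tax lien, has superpriority and ranks first.
Ordering the rest by effective date: F (Jul 14, 2017), A (Sep 29, 2017), B (Jun 13, 2018), C (Jul 28, 2018), G (Oct 19, 2018), E (Aug 5, 2019).
A would otherwise be senior to C, so under the subordination agreement A and C exchange positions.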